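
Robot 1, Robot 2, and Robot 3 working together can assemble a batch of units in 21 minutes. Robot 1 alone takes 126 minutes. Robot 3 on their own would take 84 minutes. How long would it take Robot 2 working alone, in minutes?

Combined rate is 1/21 per minute.
Known contribution: 1/126 + 1/84 = (2 + 3)/252 = 5/252 per minute.
So Robot 2's rate is 1/21 − 5/252 = 1/36, meaning 36 minutes alone.

36 minutes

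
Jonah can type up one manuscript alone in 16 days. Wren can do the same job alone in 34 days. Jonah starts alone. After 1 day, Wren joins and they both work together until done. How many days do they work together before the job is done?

51/5 days

In the first 1 day Jonah alone does 1/16 of the job, leaving 15/16.
Once everyone is working, combined rate: 1/16 + 1/34 = (17 + 8)/272 = 25/272 per day.
Remaining 15/16 at 25/272 per day takes 51/5 days.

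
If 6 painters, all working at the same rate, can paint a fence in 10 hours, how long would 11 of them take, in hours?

60/11 hours

Total work is 6·10 = 60 painter-hours.
With 11 painters: 60/11 hours.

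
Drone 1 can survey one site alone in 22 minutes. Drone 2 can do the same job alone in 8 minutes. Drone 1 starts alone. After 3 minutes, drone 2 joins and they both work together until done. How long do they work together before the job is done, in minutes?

76/15 minutes

In the first 3 minutes drone 1 alone does 3/22 of the job, leaving 19/22.
Once everyone is working, combined rate: 1/22 + 1/8 = (4 + 11)/88 = 15/88 per minute.
Remaining 19/22 at 15/88 per minute takes 76/15 minutes.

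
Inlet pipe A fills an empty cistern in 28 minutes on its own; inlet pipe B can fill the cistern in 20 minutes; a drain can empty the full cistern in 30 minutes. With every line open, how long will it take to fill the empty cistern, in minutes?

Net rate = 1/28 + 1/20 − 1/30 = (15 + 21 − 14)/420 = 22/420 = 11/210 per minute.
Filling time = 1 ÷ (11/210) = 210/11 minutes.

210/11 minutes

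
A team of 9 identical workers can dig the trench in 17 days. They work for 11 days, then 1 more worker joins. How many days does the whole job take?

82/5 days

One worker does 1/153 of the job per day.
After 11 days with 9 workers, 11/17 is done (6/17 left).
With 10 workers the rate is 10/153, so the rest takes 6/17 ÷ 10/153 = 27/5 days.
Total = 11 + 27/5 = 82/5 days.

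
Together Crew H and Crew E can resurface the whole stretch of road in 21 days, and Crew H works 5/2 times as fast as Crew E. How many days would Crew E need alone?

Let Crew E's rate be r; then Crew H's rate is (5/2)r, so together (5/2 + 1)r = (7/2)r = 1/21.
Thus r = 2/147 per day.
Crew E alone: 147/2 days; Crew H alone: 147/5 days.

147/2 days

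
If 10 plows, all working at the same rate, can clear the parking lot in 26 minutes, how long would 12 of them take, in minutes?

65/3 minutes

Total work is 10·26 = 260 plow-minutes.
With 12 plows: 260/12 = 65/3 minutes.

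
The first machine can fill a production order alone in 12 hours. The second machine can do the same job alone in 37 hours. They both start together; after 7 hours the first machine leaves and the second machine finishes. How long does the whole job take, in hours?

185/12 hours

In the first 7 hours the combined rate is 49/444, so 343/444 of the job is done, leaving 101/444.
After the first machine leaves the rate is 1/37 per hour; the remaining 101/444 takes 101/12 hours.
Total = 7 + 101/12 = 185/12 hours.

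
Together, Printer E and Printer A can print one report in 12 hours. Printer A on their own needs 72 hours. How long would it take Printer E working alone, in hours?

72/5 hours

Combined rate is 1/12 per hour.
Known contribution: 1/72 per hour.
So Printer E's rate is 1/12 − 1/72 = 5/72, meaning 72/5 hours alone.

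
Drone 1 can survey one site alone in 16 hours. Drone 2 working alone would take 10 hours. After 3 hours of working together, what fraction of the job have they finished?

Combined rate: 1/16 + 1/10 = (5 + 8)/80 = 13/80 per hour.
In 3 hours they complete 3·13/80 = 39/80 of the job.

39/80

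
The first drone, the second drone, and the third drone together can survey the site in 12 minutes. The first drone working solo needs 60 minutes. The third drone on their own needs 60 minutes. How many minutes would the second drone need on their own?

20 minutes

Combined rate is 1/12 per minute.
Known contribution: 1/60 + 1/60 = (1 + 1)/60 = 2/60 = 1/30 per minute.
So the second drone's rate is 1/12 − 1/30 = 1/20, meaning 20 minutes alone.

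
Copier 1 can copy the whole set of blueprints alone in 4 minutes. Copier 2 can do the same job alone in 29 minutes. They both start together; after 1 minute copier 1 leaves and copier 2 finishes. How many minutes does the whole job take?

87/4 minutes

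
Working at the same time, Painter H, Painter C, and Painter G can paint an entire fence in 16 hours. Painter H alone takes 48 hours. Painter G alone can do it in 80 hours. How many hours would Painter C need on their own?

Combined rate is 1/16 per hour.
Known contribution: 1/48 + 1/80 = (5 + 3)/240 = 8/240 = 1/30 per hour.
So Painter C's rate is 1/16 − 1/30 = 7/240, meaning 240/7 hours alone.

240/7 hours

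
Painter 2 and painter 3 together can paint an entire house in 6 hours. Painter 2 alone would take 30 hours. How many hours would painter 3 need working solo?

Combined rate is 1/6 per hour.
Known contribution: 1/30 per hour.
So painter 3's rate is 1/6 − 1/30 = 2/15, meaning 15/2 hours alone.

15/2 hours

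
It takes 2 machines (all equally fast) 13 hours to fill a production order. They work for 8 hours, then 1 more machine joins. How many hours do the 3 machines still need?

One machine does 1/26 of the job per hour.
After 8 hours with 2 machines, 8/13 is done (5/13 left).
With 3 machines the rate is 3/26, so the rest takes 5/13 ÷ 3/26 = 10/3 hours.

10/3 hours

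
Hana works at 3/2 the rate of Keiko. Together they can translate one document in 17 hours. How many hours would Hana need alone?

Let Keiko's rate be r; then Hana's rate is (3/2)r, so together (3/2 + 1)r = (5/2)r = 1/17.
Thus r = 2/85 per hour.
Keiko alone: 85/2 hours; Hana alone: 85/3 hours.

85/3 hours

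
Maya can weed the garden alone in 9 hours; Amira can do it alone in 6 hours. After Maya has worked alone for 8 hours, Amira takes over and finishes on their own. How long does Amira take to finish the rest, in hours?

In 8 hours Maya does 8/9 of the job, leaving 1/9.
Amira works at 1/6 per hour, so finishing takes 1/9 ÷ 1/6 = 2/3 hours.

2/3 hours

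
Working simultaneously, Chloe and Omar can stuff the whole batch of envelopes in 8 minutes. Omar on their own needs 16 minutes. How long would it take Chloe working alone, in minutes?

Combined rate is 1/8 per minute.
Known contribution: 1/16 per minute.
So Chloe's rate is 1/8 − 1/16 = 1/16, meaning 16 minutes alone.

16 minutes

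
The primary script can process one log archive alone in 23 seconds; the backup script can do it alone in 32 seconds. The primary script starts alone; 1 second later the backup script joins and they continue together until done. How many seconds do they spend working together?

64/5 seconds

In 1 second the primary script does 1/23 of the job, leaving 22/23.
The primary script and the backup script together work at 55/736 per second, so finishing takes 22/23 ÷ 55/736 = 64/5 seconds.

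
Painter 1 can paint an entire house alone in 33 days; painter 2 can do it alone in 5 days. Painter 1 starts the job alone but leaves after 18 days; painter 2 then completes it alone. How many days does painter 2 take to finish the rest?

In 18 days painter 1 does 18/33 = 6/11 of the job, leaving 5/11.
Painter 2 works at 1/5 per day, so finishing takes 5/11 ÷ 1/5 = 25/11 days.

25/11 days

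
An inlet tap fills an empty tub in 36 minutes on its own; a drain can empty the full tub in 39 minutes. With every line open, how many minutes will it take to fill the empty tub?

Net rate = 1/36 − 1/39 = (13 − 12)/468 = 1/468 per minute.
Filling time = 1 ÷ (1/468) = 468 minutes.

468 minutes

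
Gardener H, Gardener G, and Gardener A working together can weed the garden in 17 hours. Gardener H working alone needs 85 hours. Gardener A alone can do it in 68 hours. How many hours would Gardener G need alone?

Combined rate is 1/17 per hour.
Known contribution: 1/85 + 1/68 = (4 + 5)/340 = 9/340 per hour.
So Gardener G's rate is 1/17 − 9/340 = 11/340, meaning 340/11 hours alone.

340/11 hours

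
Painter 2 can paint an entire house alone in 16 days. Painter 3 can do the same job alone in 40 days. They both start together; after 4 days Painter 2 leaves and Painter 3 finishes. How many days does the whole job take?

30 days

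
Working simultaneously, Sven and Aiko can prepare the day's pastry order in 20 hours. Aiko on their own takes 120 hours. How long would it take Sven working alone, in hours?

Combined rate is 1/20 per hour.
Known contribution: 1/120 per hour.
So Sven's rate is 1/20 − 1/120 = 1/24, meaning 24 hours alone.

24 hours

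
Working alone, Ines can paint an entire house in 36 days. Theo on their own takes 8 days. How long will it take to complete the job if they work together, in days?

72/11 days

With two workers the combined time is the product over the sum: 36·8/(36+8) = 288/44 = 72/11 days.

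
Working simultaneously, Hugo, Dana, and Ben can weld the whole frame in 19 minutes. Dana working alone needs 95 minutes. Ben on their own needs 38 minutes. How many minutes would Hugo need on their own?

Combined rate is 1/19 per minute.
Known contribution: 1/95 + 1/38 = (2 + 5)/190 = 7/190 per minute.
So Hugo's rate is 1/19 − 7/190 = 3/190, meaning 190/3 minutes alone.

190/3 minutes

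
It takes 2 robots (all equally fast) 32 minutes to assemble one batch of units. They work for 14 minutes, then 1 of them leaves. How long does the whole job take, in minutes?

One robot does 1/64 of the job per minute.
After 14 minutes with 2 robots, 7/16 is done (9/16 left).
With 1 robot the rate is 1/64, so the rest takes 9/16 ÷ 1/64 = 36 minutes.
Total = 14 + 36 = 50 minutes.

50 minutes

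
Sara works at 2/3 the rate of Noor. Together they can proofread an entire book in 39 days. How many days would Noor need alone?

65 days

Let Noor's rate be r; then Sara's rate is (2/3)r, so together (2/3 + 1)r = (5/3)r = 1/39.
Thus r = 1/65 per day.
Noor alone: 65 days; Sara alone: 195/2 days.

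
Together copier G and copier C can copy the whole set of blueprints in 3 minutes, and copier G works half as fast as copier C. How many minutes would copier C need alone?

9/2 minutes

Let copier C's rate be r; then copier G's rate is (1/2)r, so together (1/2 + 1)r = (3/2)r = 1/3.
Thus r = 2/9 per minute.
Copier C alone: 9/2 minutes; copier G alone: 9 minutes.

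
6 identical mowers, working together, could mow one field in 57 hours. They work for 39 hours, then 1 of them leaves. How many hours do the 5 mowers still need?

One mower does 1/342 of the job per hour.
After 39 hours with 6 mowers, 13/19 is done (6/19 left).
With 5 mowers the rate is 5/342, so the rest takes 6/19 ÷ 5/342 = 108/5 hours.

108/5 hours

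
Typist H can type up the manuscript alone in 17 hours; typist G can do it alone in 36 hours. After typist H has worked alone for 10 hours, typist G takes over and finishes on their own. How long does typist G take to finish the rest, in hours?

252/17 hours

In 10 hours typist H does 10/17 of the job, leaving 7/17.
Typist G works at 1/36 per hour, so finishing takes 7/17 ÷ 1/36 = 252/17 hours.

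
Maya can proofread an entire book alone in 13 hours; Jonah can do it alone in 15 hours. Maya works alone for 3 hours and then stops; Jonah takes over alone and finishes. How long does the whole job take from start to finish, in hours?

In 3 hours Maya does 3/13 of the job, leaving 10/13.
Jonah works at 1/15 per hour, so finishing takes 10/13 ÷ 1/15 = 150/13 hours.
Total time = 3 + 150/13 = 189/13 hours.

189/13 hours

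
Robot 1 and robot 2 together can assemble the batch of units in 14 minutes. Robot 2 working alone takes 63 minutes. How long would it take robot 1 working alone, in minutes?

18 minutes

Combined rate is 1/14 per minute.
Known contribution: 1/63 per minute.
So robot 1's rate is 1/14 − 1/63 = 1/18, meaning 18 minutes alone.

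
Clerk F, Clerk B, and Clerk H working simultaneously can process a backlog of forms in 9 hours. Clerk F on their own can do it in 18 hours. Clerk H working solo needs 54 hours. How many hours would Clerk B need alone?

27 hours

Combined rate is 1/9 per hour.
Known contribution: 1/18 + 1/54 = (3 + 1)/54 = 4/54 = 2/27 per hour.
So Clerk B's rate is 1/9 − 2/27 = 1/27, meaning 27 hours alone.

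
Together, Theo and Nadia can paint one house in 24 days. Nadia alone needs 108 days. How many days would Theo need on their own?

Combined rate is 1/24 per day.
Known contribution: 1/108 per day.
So Theo's rate is 1/24 − 1/108 = 7/216, meaning 216/7 days alone.

216/7 days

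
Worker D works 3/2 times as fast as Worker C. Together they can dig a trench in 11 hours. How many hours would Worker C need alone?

55/2 hours

Let Worker C's rate be r; then Worker D's rate is (3/2)r, so together (3/2 + 1)r = (5/2)r = 1/11.
Thus r = 2/55 per hour.
Worker C alone: 55/2 hours; Worker D alone: 55/3 hours.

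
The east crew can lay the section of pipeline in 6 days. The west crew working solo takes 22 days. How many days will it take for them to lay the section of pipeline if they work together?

Combined rate: 1/6 + 1/22 = (11 + 3)/66 = 14/66 = 7/33 per day.
Time = 1 ÷ (7/33) = 33/7 days.

33/7 days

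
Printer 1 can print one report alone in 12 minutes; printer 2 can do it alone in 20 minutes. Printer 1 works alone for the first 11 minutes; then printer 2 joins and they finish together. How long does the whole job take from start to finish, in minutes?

In 11 minutes printer 1 does 11/12 of the job, leaving 1/12.
Printer 1 and printer 2 together work at 2/15 per minute, so finishing takes 1/12 ÷ 2/15 = 5/8 minutes.
Total time = 11 + 5/8 = 93/8 minutes.

93/8 minutes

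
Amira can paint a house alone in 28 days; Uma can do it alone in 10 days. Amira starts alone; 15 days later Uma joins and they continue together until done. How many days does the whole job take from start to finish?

350/19 days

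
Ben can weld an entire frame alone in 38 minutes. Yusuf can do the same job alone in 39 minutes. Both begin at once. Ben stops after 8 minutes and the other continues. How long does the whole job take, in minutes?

In the first 8 minutes the combined rate is 77/1482, so 308/741 of the job is done, leaving 433/741.
After Ben leaves the rate is 1/39 per minute; the remaining 433/741 takes 433/19 minutes.
Total = 8 + 433/19 = 585/19 minutes.

585/19 minutes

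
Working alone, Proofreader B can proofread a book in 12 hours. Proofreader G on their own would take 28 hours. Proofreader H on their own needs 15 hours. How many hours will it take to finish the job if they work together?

Combined rate: 1/12 + 1/28 + 1/15 = (35 + 15 + 28)/420 = 78/420 = 13/70 per hour.
Time = 1 ÷ (13/70) = 70/13 hours.

70/13 hours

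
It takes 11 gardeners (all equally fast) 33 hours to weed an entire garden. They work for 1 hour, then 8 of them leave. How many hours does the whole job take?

355/3 hours

One gardener does 1/363 of the job per hour.
After 1 hour with 11 gardeners, 1/33 is done (32/33 left).
With 3 gardeners the rate is 3/363 = 1/121, so the rest takes 32/33 ÷ 1/121 = 352/3 hours.
Total = 1 + 352/3 = 355/3 hours.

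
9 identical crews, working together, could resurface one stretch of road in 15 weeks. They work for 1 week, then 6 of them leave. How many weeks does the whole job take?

43 weeks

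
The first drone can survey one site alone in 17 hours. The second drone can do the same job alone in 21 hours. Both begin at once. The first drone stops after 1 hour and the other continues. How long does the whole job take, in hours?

In the first 1 hour the combined rate is 38/357, so 38/357 of the job is done, leaving 319/357.
After the first drone leaves the rate is 1/21 per hour; the remaining 319/357 takes 319/17 hours.
Total = 1 + 319/17 = 336/17 hours.

336/17 hours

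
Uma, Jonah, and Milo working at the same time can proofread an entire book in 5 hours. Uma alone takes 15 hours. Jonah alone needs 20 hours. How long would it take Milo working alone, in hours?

12 hours

Combined rate is 1/5 per hour.
Known contribution: 1/15 + 1/20 = (4 + 3)/60 = 7/60 per hour.
So Milo's rate is 1/5 − 7/60 = 1/12, meaning 12 hours alone.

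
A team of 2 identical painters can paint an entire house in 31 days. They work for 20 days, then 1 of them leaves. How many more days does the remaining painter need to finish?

22 days

One painter does 1/62 of the job per day.
After 20 days with 2 painters, 20/31 is done (11/31 left).
With 1 painter the rate is 1/62, so the rest takes 11/31 ÷ 1/62 = 22 days.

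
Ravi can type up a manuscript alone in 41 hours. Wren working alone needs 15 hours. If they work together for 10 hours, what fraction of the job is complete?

112/123

Combined rate: 1/41 + 1/15 = (15 + 41)/615 = 56/615 per hour.
In 10 hours they complete 10·56/615 = 112/123 of the job.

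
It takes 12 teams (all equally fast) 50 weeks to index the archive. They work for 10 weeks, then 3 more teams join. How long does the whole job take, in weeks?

One team does 1/600 of the job per week.
After 10 weeks with 12 teams, 1/5 is done (4/5 left).
With 15 teams the rate is 15/600 = 1/40, so the rest takes 4/5 ÷ 1/40 = 32 weeks.
Total = 10 + 32 = 42 weeks.

42 weeks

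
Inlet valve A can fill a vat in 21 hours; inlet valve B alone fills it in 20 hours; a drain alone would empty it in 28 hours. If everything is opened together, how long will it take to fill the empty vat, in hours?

210/13 hours

Net rate = 1/21 + 1/20 − 1/28 = (20 + 21 − 15)/420 = 26/420 = 13/210 per hour.
Filling time = 1 ÷ (13/210) = 210/13 hours.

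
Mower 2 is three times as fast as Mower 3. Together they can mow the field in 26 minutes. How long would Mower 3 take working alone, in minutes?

104 minutes

Let Mower 3's rate be r; then Mower 2's rate is 3r, so together (3 + 1)r = 4r = 1/26.
Thus r = 1/104 per minute.
Mower 3 alone: 104 minutes; Mower 2 alone: 104/3 minutes.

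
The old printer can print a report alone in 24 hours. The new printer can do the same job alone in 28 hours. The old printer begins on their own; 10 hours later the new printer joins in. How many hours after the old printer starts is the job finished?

228/13 hours

In the first 10 hours the old printer alone does 10/24 = 5/12 of the job, leaving 7/12.
Once everyone is working, combined rate: 1/24 + 1/28 = (7 + 6)/168 = 13/168 per hour.
Remaining 7/12 at 13/168 per hour takes 98/13 hours.
Total from the start = 10 + 98/13 = 228/13 hours.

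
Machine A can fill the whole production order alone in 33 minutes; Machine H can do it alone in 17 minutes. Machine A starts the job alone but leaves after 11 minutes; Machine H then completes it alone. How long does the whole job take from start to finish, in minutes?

In 11 minutes Machine A does 11/33 = 1/3 of the job, leaving 2/3.
Machine H works at 1/17 per minute, so finishing takes 2/3 ÷ 1/17 = 34/3 minutes.
Total time = 11 + 34/3 = 67/3 minutes.

67/3 minutes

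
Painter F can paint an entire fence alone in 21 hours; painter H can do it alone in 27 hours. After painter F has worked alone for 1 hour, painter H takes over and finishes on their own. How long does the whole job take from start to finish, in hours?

In 1 hour painter F does 1/21 of the job, leaving 20/21.
Painter H works at 1/27 per hour, so finishing takes 20/21 ÷ 1/27 = 180/7 hours.
Total time = 1 + 180/7 = 187/7 hours.

187/7 hours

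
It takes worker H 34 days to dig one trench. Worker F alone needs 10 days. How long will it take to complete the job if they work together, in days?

With two workers the combined time is the product over the sum: 34·10/(34+10) = 340/44 = 85/11 days.

85/11 days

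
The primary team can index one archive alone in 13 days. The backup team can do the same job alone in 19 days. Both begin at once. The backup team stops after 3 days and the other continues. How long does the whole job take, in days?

In the first 3 days the combined rate is 32/247, so 96/247 of the job is done, leaving 151/247.
After the backup team leaves the rate is 1/13 per day; the remaining 151/247 takes 151/19 days.
Total = 3 + 151/19 = 208/19 days.

208/19 days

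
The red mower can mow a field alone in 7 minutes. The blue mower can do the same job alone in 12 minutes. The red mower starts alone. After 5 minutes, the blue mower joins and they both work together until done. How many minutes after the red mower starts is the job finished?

In the first 5 minutes the red mower alone does 5/7 of the job, leaving 2/7.
Once everyone is working, combined rate: 1/7 + 1/12 = (12 + 7)/84 = 19/84 per minute.
Remaining 2/7 at 19/84 per minute takes 24/19 minutes.
Total from the start = 5 + 24/19 = 119/19 minutes.

119/19 minutes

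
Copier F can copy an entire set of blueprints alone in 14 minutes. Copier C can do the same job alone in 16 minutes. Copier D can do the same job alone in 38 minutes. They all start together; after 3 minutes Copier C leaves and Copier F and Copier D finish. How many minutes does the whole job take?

133/16 minutes

In the first 3 minutes the combined rate is 341/2128, so 1023/2128 of the job is done, leaving 1105/2128.
After Copier C leaves the rate is 13/133 per minute; the remaining 1105/2128 takes 85/16 minutes.
Total = 3 + 85/16 = 133/16 minutes.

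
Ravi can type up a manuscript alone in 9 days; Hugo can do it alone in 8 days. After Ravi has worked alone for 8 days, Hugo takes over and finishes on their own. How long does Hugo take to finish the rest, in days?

8/9 days

In 8 days Ravi does 8/9 of the job, leaving 1/9.
Hugo works at 1/8 per day, so finishing takes 1/9 ÷ 1/8 = 8/9 days.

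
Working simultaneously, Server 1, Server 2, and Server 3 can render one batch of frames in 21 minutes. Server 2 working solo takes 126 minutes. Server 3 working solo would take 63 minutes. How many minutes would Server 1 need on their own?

42 minutes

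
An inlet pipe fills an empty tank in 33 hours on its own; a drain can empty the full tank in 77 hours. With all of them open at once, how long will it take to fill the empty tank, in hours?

231/4 hours

Net rate = 1/33 − 1/77 = (7 − 3)/231 = 4/231 per hour.
Filling time = 1 ÷ (4/231) = 231/4 hours.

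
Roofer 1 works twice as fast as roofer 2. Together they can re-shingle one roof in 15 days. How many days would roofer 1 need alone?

Let roofer 2's rate be r; then roofer 1's rate is 2r, so together (2 + 1)r = 3r = 1/15.
Thus r = 1/45 per day.
Roofer 2 alone: 45 days; roofer 1 alone: 45/2 days.

45/2 days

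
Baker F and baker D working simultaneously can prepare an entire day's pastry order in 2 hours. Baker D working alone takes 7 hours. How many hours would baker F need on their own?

Combined rate is 1/2 per hour.
Known contribution: 1/7 per hour.
So baker F's rate is 1/2 − 1/7 = 5/14, meaning 14/5 hours alone.

14/5 hours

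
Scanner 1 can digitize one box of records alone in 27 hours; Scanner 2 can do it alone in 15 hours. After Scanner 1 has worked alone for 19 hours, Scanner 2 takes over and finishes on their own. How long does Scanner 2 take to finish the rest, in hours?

In 19 hours Scanner 1 does 19/27 of the job, leaving 8/27.
Scanner 2 works at 1/15 per hour, so finishing takes 8/27 ÷ 1/15 = 40/9 hours.

40/9 hours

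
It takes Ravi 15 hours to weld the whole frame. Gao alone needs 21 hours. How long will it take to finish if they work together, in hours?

Combined rate: 1/15 + 1/21 = (7 + 5)/105 = 12/105 = 4/35 per hour.
Time = 1 ÷ (4/35) = 35/4 hours.

35/4 hours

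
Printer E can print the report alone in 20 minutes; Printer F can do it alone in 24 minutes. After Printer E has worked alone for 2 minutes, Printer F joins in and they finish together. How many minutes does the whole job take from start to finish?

In 2 minutes Printer E does 2/20 = 1/10 of the job, leaving 9/10.
Printer E and Printer F together work at 11/120 per minute, so finishing takes 9/10 ÷ 11/120 = 108/11 minutes.
Total time = 2 + 108/11 = 130/11 minutes.

130/11 minutes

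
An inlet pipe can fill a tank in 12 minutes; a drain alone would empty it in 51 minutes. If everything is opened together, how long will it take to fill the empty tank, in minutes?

Net rate = 1/12 − 1/51 = (17 − 4)/204 = 13/204 per minute.
Filling time = 1 ÷ (13/204) = 204/13 minutes.

204/13 minutes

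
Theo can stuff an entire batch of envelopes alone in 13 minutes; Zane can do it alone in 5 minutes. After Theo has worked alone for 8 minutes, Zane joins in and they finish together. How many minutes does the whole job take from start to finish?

169/18 minutes

In 8 minutes Theo does 8/13 of the job, leaving 5/13.
Theo and Zane together work at 18/65 per minute, so finishing takes 5/13 ÷ 18/65 = 25/18 minutes.
Total time = 8 + 25/18 = 169/18 minutes.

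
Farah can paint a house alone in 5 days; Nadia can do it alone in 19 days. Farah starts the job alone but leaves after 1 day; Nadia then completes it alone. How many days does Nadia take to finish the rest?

76/5 days

In 1 day Farah does 1/5 of the job, leaving 4/5.
Nadia works at 1/19 per day, so finishing takes 4/5 ÷ 1/19 = 76/5 days.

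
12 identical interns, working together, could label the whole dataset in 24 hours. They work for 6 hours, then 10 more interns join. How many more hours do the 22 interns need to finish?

One intern does 1/288 of the job per hour.
After 6 hours with 12 interns, 1/4 is done (3/4 left).
With 22 interns the rate is 22/288 = 11/144, so the rest takes 3/4 ÷ 11/144 = 108/11 hours.

108/11 hours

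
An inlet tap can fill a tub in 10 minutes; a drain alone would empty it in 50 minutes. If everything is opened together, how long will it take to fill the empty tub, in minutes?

25/2 minutes

Net rate = 1/10 − 1/50 = (5 − 1)/50 = 4/50 = 2/25 per minute.
Filling time = 1 ÷ (2/25) = 25/2 minutes.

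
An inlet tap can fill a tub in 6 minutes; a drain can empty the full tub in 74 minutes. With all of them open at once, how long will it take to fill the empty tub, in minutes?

111/17 minutes

Net rate = 1/6 − 1/74 = (37 − 3)/222 = 34/222 = 17/111 per minute.
Filling time = 1 ÷ (17/111) = 111/17 minutes.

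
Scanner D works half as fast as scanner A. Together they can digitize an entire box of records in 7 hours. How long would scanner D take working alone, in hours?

21 hours

Let scanner A's rate be r; then scanner D's rate is (1/2)r, so together (1/2 + 1)r = (3/2)r = 1/7.
Thus r = 2/21 per hour.
Scanner A alone: 21/2 hours; scanner D alone: 21 hours.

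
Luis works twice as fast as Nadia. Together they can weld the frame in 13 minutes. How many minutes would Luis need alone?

39/2 minutes

Let Nadia's rate be r; then Luis's rate is 2r, so together (2 + 1)r = 3r = 1/13.
Thus r = 1/39 per minute.
Nadia alone: 39 minutes; Luis alone: 39/2 minutes.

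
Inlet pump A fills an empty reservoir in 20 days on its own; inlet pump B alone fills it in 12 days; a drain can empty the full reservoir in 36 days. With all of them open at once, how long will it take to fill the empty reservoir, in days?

Net rate = 1/20 + 1/12 − 1/36 = (9 + 15 − 5)/180 = 19/180 per day.
Filling time = 1 ÷ (19/180) = 180/19 days.

180/19 days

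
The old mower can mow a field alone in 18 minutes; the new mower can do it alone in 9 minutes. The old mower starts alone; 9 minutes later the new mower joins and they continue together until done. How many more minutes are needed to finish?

3 minutes

In 9 minutes the old mower does 9/18 = 1/2 of the job, leaving 1/2.
The old mower and the new mower together work at 1/6 per minute, so finishing takes 1/2 ÷ 1/6 = 3 minutes.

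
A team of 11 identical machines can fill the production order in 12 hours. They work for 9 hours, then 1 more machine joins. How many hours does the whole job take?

47/4 hours

One machine does 1/132 of the job per hour.
After 9 hours with 11 machines, 3/4 is done (1/4 left).
With 12 machines the rate is 12/132 = 1/11, so the rest takes 1/4 ÷ 1/11 = 11/4 hours.
Total = 9 + 11/4 = 47/4 hours.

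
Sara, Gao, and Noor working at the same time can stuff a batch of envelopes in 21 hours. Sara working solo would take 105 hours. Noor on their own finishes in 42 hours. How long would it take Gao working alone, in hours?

Combined rate is 1/21 per hour.
Known contribution: 1/105 + 1/42 = (2 + 5)/210 = 7/210 = 1/30 per hour.
So Gao's rate is 1/21 − 1/30 = 1/70, meaning 70 hours alone.

70 hours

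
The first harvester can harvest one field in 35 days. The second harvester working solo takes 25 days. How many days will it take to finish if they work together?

175/12 days

Combined rate: 1/35 + 1/25 = (5 + 7)/175 = 12/175 per day.
Time = 1 ÷ (12/175) = 175/12 days.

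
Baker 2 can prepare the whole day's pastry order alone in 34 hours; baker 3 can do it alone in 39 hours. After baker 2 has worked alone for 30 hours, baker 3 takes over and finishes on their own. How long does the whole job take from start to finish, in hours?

588/17 hours

In 30 hours baker 2 does 30/34 = 15/17 of the job, leaving 2/17.
Baker 3 works at 1/39 per hour, so finishing takes 2/17 ÷ 1/39 = 78/17 hours.
Total time = 30 + 78/17 = 588/17 hours.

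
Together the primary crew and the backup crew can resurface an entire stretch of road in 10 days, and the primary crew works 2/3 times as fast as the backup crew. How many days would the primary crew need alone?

Let the backup crew's rate be r; then the primary crew's rate is (2/3)r, so together (2/3 + 1)r = (5/3)r = 1/10.
Thus r = 3/50 per day.
The backup crew alone: 50/3 days; the primary crew alone: 25 days.

25 days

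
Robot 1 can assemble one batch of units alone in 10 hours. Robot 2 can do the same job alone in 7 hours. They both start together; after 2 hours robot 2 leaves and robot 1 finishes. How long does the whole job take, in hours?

50/7 hours

In the first 2 hours the combined rate is 17/70, so 17/35 of the job is done, leaving 18/35.
After robot 2 leaves the rate is 1/10 per hour; the remaining 18/35 takes 36/7 hours.
Total = 2 + 36/7 = 50/7 hours.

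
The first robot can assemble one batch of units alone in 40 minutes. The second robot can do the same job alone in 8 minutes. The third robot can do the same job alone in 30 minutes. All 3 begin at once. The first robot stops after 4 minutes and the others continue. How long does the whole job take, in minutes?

In the first 4 minutes the combined rate is 11/60, so 11/15 of the job is done, leaving 4/15.
After the first robot leaves the rate is 19/120 per minute; the remaining 4/15 takes 32/19 minutes.
Total = 4 + 32/19 = 108/19 minutes.

108/19 minutes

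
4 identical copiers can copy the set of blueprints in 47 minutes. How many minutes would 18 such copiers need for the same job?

94/9 minutes

Total work is 4·47 = 188 copier-minutes.
With 18 copiers: 188/18 = 94/9 minutes.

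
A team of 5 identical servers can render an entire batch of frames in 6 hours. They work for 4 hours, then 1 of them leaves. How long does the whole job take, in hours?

One server does 1/30 of the job per hour.
After 4 hours with 5 servers, 2/3 is done (1/3 left).
With 4 servers the rate is 4/30 = 2/15, so the rest takes 1/3 ÷ 2/15 = 5/2 hours.
Total = 4 + 5/2 = 13/2 hours.

13/2 hours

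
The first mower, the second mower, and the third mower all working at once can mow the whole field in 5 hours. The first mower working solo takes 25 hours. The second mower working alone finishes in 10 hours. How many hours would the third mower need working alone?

50/3 hours

Combined rate is 1/5 per hour.
Known contribution: 1/25 + 1/10 = (2 + 5)/50 = 7/50 per hour.
So the third mower's rate is 1/5 − 7/50 = 3/50, meaning 50/3 hours alone.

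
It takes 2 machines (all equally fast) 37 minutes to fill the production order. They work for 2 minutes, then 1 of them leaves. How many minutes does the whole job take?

One machine does 1/74 of the job per minute.
After 2 minutes with 2 machines, 2/37 is done (35/37 left).
With 1 machine the rate is 1/74, so the rest takes 35/37 ÷ 1/74 = 70 minutes.
Total = 2 + 70 = 72 minutes.

72 minutes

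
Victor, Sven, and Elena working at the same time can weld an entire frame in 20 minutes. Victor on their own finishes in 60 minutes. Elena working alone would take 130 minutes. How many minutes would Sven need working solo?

39 minutes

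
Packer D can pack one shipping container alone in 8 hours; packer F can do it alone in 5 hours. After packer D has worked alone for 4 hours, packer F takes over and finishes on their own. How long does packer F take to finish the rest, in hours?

In 4 hours packer D does 4/8 = 1/2 of the job, leaving 1/2.
Packer F works at 1/5 per hour, so finishing takes 1/2 ÷ 1/5 = 5/2 hours.

5/2 hours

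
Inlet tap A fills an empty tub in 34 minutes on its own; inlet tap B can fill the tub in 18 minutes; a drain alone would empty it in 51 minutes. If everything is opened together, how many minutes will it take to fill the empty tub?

Net rate = 1/34 + 1/18 − 1/51 = (9 + 17 − 6)/306 = 20/306 = 10/153 per minute.
Filling time = 1 ÷ (10/153) = 153/10 minutes.

153/10 minutes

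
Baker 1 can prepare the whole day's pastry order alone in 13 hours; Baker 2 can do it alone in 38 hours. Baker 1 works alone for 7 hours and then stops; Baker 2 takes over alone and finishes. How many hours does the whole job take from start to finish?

319/13 hours

In 7 hours Baker 1 does 7/13 of the job, leaving 6/13.
Baker 2 works at 1/38 per hour, so finishing takes 6/13 ÷ 1/38 = 228/13 hours.
Total time = 7 + 228/13 = 319/13 hours.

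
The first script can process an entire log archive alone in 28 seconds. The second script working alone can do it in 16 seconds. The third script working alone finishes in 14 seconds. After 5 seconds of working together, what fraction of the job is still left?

Combined rate: 1/28 + 1/16 + 1/14 = (4 + 7 + 8)/112 = 19/112 per second.
In 5 seconds they complete 5·19/112 = 95/112 of the job.
So 17/112 remains.

17/112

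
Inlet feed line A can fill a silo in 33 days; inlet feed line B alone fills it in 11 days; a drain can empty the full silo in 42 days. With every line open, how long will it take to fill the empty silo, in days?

Net rate = 1/33 + 1/11 − 1/42 = (14 + 42 − 11)/462 = 45/462 = 15/154 per day.
Filling time = 1 ÷ (15/154) = 154/15 days.

154/15 days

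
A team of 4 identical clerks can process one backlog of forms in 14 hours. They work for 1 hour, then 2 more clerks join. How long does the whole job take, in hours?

29/3 hours

One clerk does 1/56 of the job per hour.
After 1 hour with 4 clerks, 1/14 is done (13/14 left).
With 6 clerks the rate is 6/56 = 3/28, so the rest takes 13/14 ÷ 3/28 = 26/3 hours.
Total = 1 + 26/3 = 29/3 hours.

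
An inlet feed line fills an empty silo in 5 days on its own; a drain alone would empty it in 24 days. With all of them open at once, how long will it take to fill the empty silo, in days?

Net rate = 1/5 − 1/24 = (24 − 5)/120 = 19/120 per day.
Filling time = 1 ÷ (19/120) = 120/19 days.

120/19 days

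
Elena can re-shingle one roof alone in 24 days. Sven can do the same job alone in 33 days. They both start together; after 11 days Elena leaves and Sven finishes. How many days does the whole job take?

In the first 11 days the combined rate is 19/264, so 19/24 of the job is done, leaving 5/24.
After Elena leaves the rate is 1/33 per day; the remaining 5/24 takes 55/8 days.
Total = 11 + 55/8 = 143/8 days.

143/8 days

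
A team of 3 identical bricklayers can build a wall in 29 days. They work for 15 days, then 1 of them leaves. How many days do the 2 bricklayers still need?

21 days

One bricklayer does 1/87 of the job per day.
After 15 days with 3 bricklayers, 15/29 is done (14/29 left).
With 2 bricklayers the rate is 2/87, so the rest takes 14/29 ÷ 2/87 = 21 days.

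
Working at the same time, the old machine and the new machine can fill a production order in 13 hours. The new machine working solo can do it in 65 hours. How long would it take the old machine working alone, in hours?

65/4 hours

Combined rate is 1/13 per hour.
Known contribution: 1/65 per hour.
So the old machine's rate is 1/13 − 1/65 = 4/65, meaning 65/4 hours alone.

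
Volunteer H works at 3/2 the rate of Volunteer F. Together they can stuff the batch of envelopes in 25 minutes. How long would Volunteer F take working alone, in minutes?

Let Volunteer F's rate be r; then Volunteer H's rate is (3/2)r, so together (3/2 + 1)r = (5/2)r = 1/25.
Thus r = 2/125 per minute.
Volunteer F alone: 125/2 minutes; Volunteer H alone: 125/3 minutes.

125/2 minutes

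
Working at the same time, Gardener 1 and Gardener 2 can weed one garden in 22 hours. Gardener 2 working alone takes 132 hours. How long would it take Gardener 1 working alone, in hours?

132/5 hours

Combined rate is 1/22 per hour.
Known contribution: 1/132 per hour.
So Gardener 1's rate is 1/22 − 1/132 = 5/132, meaning 132/5 hours alone.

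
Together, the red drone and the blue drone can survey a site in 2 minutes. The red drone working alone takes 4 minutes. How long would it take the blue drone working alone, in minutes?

Combined rate is 1/2 per minute.
Known contribution: 1/4 per minute.
So the blue drone's rate is 1/2 − 1/4 = 1/4, meaning 4 minutes alone.

4 minutes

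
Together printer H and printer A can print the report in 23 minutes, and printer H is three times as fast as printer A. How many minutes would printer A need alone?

Let printer A's rate be r; then printer H's rate is 3r, so together (3 + 1)r = 4r = 1/23.
Thus r = 1/92 per minute.
Printer A alone: 92 minutes; printer H alone: 92/3 minutes.

92 minutes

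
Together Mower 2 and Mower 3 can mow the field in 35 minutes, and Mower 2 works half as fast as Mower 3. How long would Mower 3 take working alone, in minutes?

105/2 minutes

Let Mower 3's rate be r; then Mower 2's rate is (1/2)r, so together (1/2 + 1)r = (3/2)r = 1/35.
Thus r = 2/105 per minute.
Mower 3 alone: 105/2 minutes; Mower 2 alone: 105 minutes.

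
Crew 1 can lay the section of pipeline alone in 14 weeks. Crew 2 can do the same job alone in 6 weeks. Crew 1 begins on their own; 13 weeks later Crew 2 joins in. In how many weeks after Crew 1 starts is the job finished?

133/10 weeks

In the first 13 weeks Crew 1 alone does 13/14 of the job, leaving 1/14.
Once everyone is working, combined rate: 1/14 + 1/6 = (3 + 7)/42 = 10/42 = 5/21 per week.
Remaining 1/14 at 5/21 per week takes 3/10 weeks.
Total from the start = 13 + 3/10 = 133/10 weeks.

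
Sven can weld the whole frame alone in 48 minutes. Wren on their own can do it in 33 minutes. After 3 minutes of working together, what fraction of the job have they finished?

Combined rate: 1/48 + 1/33 = (11 + 16)/528 = 27/528 = 9/176 per minute.
In 3 minutes they complete 3·9/176 = 27/176 of the job.

27/176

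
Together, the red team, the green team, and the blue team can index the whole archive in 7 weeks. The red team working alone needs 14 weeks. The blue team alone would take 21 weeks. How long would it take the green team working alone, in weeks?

Combined rate is 1/7 per week.
Known contribution: 1/14 + 1/21 = (3 + 2)/42 = 5/42 per week.
So the green team's rate is 1/7 − 5/42 = 1/42, meaning 42 weeks alone.

42 weeks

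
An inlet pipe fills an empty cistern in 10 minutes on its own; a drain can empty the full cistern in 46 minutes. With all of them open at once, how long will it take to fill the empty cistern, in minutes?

115/9 minutes

Net rate = 1/10 − 1/46 = (23 − 5)/230 = 18/230 = 9/115 per minute.
Filling time = 1 ÷ (9/115) = 115/9 minutes.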